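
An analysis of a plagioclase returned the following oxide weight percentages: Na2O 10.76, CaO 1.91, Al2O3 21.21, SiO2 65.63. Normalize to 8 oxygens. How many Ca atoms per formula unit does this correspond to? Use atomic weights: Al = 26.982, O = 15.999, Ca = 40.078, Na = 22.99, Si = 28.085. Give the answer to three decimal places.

Na2O (M=61.979): mol = 0.17361; Na = 0.34722, O = 0.17361.
CaO (M=56.077): mol = 0.03406; Ca = 0.03406, O = 0.03406.
Al2O3 (M=101.961): mol = 0.20802; Al = 0.41604, O = 0.62406.
SiO2 (M=60.083): mol = 1.09232; Si = 1.09232, O = 2.18464.
ΣO = 3.01637; factor = 8/ΣO = 2.65219.
Ca apfu = 0.03406 × 2.65219 = 0.090.

0.090 Ca apfu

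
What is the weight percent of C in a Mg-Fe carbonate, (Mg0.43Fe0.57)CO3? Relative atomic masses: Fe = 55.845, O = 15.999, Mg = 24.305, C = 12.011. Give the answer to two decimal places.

Formula mass = 0.43·24.305 + 0.57·55.845 + 1·12.011 + 3·15.999 = 102.291 g/mol, of which 12.011 g is C.
So C makes up 12.011/102.291 = 0.1174 of the mass, i.e. 11.74%.

11.74 mass %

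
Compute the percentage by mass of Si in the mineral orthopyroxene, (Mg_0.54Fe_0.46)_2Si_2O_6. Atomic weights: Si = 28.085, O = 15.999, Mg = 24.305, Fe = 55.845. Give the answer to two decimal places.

24.44 weight percent

Molar mass of (Mg_0.54Fe_0.46)_2Si_2O_6: 1.08·24.305 + 0.92·55.845 + 2·28.085 + 6·15.999 = 229.791 g/mol.
Mass of Si per formula unit: 2 × 28.085 = 56.170 g.
Weight fraction Si = 56.170 / 229.791 = 0.2444.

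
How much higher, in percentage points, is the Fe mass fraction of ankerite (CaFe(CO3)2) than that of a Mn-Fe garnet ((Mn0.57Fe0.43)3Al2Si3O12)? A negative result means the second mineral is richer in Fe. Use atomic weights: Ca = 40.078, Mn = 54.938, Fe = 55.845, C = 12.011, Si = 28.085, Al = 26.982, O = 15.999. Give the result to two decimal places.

11.34 percentage points

First mineral: 55.845 g Fe in 215.939 g formula = 25.86 wt% Fe.
Second mineral: 72.040 g Fe in 496.191 g formula = 14.52 wt% Fe.
25.86% − 14.52% gives a difference of 11.34 percentage points.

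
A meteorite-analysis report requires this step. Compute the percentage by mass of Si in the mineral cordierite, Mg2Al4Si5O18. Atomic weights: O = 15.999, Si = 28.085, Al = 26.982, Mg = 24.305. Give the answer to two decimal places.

Molar mass of Mg2Al4Si5O18: 2×24.305 + 4×26.982 + 5×28.085 + 18×15.999 = 584.945 g/mol.
Mass of Si per formula unit: 5 × 28.085 = 140.425 g.
Weight fraction Si = 140.425 / 584.945 = 0.2401.

24.01 weight percent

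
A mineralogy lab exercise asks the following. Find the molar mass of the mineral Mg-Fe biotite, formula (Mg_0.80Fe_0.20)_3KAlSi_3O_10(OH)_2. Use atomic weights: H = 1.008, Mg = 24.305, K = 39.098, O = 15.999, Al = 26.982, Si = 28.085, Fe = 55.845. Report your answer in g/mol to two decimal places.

M = 2.40·24.305 + 0.60·55.845 + 1·39.098 + 1·26.982 + 3·28.085 + 12·15.999 + 2·1.008

436.18 g/mol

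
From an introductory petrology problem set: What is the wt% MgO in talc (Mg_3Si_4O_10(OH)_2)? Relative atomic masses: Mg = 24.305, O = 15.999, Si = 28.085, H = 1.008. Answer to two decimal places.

31.88 wt%

Formula mass = 379.259 g/mol.
3 Mg → 3.0000 mol MgO per formula unit; M(MgO) = 40.304, so MgO mass = 120.912 g.
120.912/379.259 × 100 = 31.88 wt%.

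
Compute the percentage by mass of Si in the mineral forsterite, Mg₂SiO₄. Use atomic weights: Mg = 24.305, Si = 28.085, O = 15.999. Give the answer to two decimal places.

19.96 mass %

Formula mass = 2×24.305 + 1×28.085 + 4×15.999 = 140.691 g/mol, of which 28.085 g is Si.
So Si makes up 28.085/140.691 = 0.1996 of the mass, i.e. 19.96%.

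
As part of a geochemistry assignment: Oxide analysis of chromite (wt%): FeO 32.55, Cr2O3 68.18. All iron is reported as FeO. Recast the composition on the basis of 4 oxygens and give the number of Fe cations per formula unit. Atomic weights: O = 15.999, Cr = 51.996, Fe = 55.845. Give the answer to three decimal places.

FeO (M=71.844): mol = 0.45306; Fe = 0.45306, O = 0.45306.
Cr2O3 (M=151.989): mol = 0.44859; Cr = 0.89718, O = 1.34577.
ΣO = 1.79883; factor = 4/ΣO = 2.22367.
Fe apfu = 0.45306 × 2.22367 = 1.007.

1.007 Fe apfu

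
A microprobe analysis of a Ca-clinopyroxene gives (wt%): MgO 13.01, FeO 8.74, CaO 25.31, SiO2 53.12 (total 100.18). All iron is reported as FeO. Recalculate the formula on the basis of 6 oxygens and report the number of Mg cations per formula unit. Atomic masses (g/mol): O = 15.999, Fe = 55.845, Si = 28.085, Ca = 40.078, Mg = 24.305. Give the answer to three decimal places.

13.01 wt% MgO ÷ 40.304 g/mol = 0.32280 mol, giving 0.32280 Mg and 0.32280 O.
8.74 wt% FeO ÷ 71.844 g/mol = 0.12165 mol, giving 0.12165 Fe and 0.12165 O.
25.31 wt% CaO ÷ 56.077 g/mol = 0.45134 mol, giving 0.45134 Ca and 0.45134 O.
53.12 wt% SiO2 ÷ 60.083 g/mol = 0.88411 mol, giving 0.88411 Si and 1.76822 O.
Oxygen sums to 2.66401; scaling by 6/2.66401 = 2.25224 puts the formula on 6 O.
Mg: 0.32280 × 2.25224 = 0.727 atoms per formula unit.

0.727 Mg apfu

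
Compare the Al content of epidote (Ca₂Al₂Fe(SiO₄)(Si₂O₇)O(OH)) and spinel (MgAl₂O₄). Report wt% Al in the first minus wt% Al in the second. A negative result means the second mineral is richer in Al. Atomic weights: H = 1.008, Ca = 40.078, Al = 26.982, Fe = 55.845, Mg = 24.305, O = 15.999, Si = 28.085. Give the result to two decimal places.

First mineral: 53.964 g Al in 483.215 g formula = 11.17 wt% Al.
Second mineral: 53.964 g Al in 142.265 g formula = 37.93 wt% Al.
11.17% − 37.93% gives a difference of -26.76 percentage points.

-26.76 percentage points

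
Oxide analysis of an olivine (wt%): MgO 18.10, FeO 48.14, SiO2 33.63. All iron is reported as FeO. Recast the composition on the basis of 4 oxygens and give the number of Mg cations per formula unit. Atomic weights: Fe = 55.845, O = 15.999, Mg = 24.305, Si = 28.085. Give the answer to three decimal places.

0.802 Mg apfu

18.10 wt% MgO ÷ 40.304 g/mol = 0.44909 mol, giving 0.44909 Mg and 0.44909 O.
48.14 wt% FeO ÷ 71.844 g/mol = 0.67006 mol, giving 0.67006 Fe and 0.67006 O.
33.63 wt% SiO2 ÷ 60.083 g/mol = 0.55973 mol, giving 0.55973 Si and 1.11946 O.
Oxygen sums to 2.23861; scaling by 4/2.23861 = 1.78682 puts the formula on 4 O.
Mg: 0.44909 × 1.78682 = 0.802 atoms per formula unit.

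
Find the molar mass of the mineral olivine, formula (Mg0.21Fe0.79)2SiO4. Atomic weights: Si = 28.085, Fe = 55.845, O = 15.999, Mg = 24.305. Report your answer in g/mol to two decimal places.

Mg: 0.42 × 24.305 = 10.2081
Fe: 1.58 × 55.845 = 88.2351
Si: 1 × 28.085 = 28.0850
O: 4 × 15.999 = 63.9960
Summing the contributions gives the formula mass.

190.52 g/mol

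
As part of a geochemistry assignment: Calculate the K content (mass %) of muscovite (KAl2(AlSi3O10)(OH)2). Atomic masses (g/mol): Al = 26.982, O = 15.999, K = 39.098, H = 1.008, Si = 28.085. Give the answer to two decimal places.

9.82 mass %

Molar mass of KAl2(AlSi3O10)(OH)2: 1×39.098 + 3×26.982 + 3×28.085 + 12×15.999 + 2×1.008 = 398.303 g/mol.
Mass of K per formula unit: 1 × 39.098 = 39.098 g.
Weight fraction K = 39.098 / 398.303 = 0.0982.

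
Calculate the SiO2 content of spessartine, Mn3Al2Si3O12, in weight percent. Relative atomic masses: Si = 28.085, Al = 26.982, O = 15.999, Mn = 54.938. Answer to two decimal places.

Molar mass of Mn3Al2Si3O12 = 3×54.938 + 2×26.982 + 3×28.085 + 12×15.999 = 495.021 g/mol.
Each formula unit contains 3 Si, equivalent to 3/1 = 3.0000 mol SiO2.
M(SiO2) = 1×28.085 + 2×15.999 = 60.083 g/mol.
Mass of SiO2 per formula unit = 3.0000 × 60.083 = 180.249 g.
SiO2 wt% = 180.249 / 495.021 × 100 = 36.41%.

36.41 wt%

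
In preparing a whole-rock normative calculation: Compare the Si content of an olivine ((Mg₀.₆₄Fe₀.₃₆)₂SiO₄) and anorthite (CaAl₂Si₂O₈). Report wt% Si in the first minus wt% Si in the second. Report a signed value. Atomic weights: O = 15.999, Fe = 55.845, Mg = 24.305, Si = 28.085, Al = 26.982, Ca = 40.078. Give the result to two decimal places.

Si in (Mg₀.₆₄Fe₀.₃₆)₂SiO₄: molar mass 163.400 g/mol; 1×28.085 = 28.085 g → 17.19 wt%.
Si in CaAl₂Si₂O₈: molar mass 278.204 g/mol; 2×28.085 = 56.170 g → 20.19 wt%.
Difference = 17.19 − 20.19 = -3.00 percentage points.

-3.00 percentage points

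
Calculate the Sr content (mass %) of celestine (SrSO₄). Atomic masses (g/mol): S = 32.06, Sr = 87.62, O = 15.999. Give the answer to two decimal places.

Molar mass of SrSO₄: 1*87.62 + 1*32.06 + 4*15.999 = 183.676 g/mol.
Mass of Sr per formula unit: 1 × 87.62 = 87.620 g.
Weight fraction Sr = 87.620 / 183.676 = 0.4770.

47.70 mass %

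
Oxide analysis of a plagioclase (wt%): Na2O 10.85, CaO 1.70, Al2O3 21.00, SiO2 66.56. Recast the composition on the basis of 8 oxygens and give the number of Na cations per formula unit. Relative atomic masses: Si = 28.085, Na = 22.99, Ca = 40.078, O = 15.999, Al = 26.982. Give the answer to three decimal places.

0.922 Na apfu

Na2O (M=61.979): mol = 0.17506; Na = 0.35012, O = 0.17506.
CaO (M=56.077): mol = 0.03032; Ca = 0.03032, O = 0.03032.
Al2O3 (M=101.961): mol = 0.20596; Al = 0.41192, O = 0.61788.
SiO2 (M=60.083): mol = 1.10780; Si = 1.10780, O = 2.21560.
ΣO = 3.03886; factor = 8/ΣO = 2.63257.
Na apfu = 0.35012 × 2.63257 = 0.922.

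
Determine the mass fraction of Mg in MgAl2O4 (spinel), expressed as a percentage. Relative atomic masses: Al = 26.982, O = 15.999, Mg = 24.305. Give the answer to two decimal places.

Molar mass of MgAl2O4: 1*24.305 + 2*26.982 + 4*15.999 = 142.265 g/mol.
Mass of Mg per formula unit: 1 × 24.305 = 24.305 g.
Weight fraction Mg = 24.305 / 142.265 = 0.1708.

17.08 weight percent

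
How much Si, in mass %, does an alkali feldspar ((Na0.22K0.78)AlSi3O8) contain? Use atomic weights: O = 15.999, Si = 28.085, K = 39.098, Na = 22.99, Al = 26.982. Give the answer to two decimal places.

30.66 mass %

Molar mass of (Na0.22K0.78)AlSi3O8: 0.22*22.99 + 0.78*39.098 + 1*26.982 + 3*28.085 + 8*15.999 = 274.783 g/mol.
Mass of Si per formula unit: 3 × 28.085 = 84.255 g.
Weight fraction Si = 84.255 / 274.783 = 0.3066.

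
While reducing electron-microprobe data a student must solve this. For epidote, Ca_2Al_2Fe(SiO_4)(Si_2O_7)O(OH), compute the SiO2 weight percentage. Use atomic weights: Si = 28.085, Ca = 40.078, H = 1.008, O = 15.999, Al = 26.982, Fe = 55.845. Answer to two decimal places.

Molar mass of Ca_2Al_2Fe(SiO_4)(Si_2O_7)O(OH) = 2·40.078 + 2·26.982 + 1·55.845 + 3·28.085 + 13·15.999 + 1·1.008 = 483.215 g/mol.
Each formula unit contains 3 Si, equivalent to 3/1 = 3.0000 mol SiO2.
M(SiO2) = 1×28.085 + 2×15.999 = 60.083 g/mol.
Mass of SiO2 per formula unit = 3.0000 × 60.083 = 180.249 g.
SiO2 wt% = 180.249 / 483.215 × 100 = 37.30%.

37.30 wt%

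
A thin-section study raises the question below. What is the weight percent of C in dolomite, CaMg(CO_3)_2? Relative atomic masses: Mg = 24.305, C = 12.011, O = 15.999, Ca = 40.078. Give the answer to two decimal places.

Molar mass of CaMg(CO_3)_2: 1*40.078 + 1*24.305 + 2*12.011 + 6*15.999 = 184.399 g/mol.
Mass of C per formula unit: 2 × 12.011 = 24.022 g.
Weight fraction C = 24.022 / 184.399 = 0.1303.

13.03 weight percent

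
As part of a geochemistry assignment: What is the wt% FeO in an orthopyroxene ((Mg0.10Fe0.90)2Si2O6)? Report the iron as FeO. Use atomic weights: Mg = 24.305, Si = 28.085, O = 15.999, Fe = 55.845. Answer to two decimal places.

M((Mg0.10Fe0.90)2Si2O6) = 257.546 g/mol; M(FeO) = 71.844 g/mol.
Moles FeO per formula unit = 1.80 Fe ÷ 1 = 1.8000.
FeO fraction = (1.8000 × 71.844) / 257.546 = 129.319/257.546 = 0.5021.

50.21 wt%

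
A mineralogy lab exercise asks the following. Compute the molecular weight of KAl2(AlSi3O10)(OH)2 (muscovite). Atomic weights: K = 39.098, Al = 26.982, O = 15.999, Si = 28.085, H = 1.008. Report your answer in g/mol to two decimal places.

K: 1 × 39.098 = 39.0980
Al: 3 × 26.982 = 80.9460
Si: 3 × 28.085 = 84.2550
O: 12 × 15.999 = 191.9880
H: 2 × 1.008 = 2.0160
Summing the contributions gives the formula mass.

398.30 g/mol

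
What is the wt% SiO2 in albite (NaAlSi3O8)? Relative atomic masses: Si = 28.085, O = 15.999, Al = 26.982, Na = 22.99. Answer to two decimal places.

Formula mass = 262.219 g/mol.
3 Si → 3.0000 mol SiO2 per formula unit; M(SiO2) = 60.083, so SiO2 mass = 180.249 g.
180.249/262.219 × 100 = 68.74 wt%.

68.74 wt%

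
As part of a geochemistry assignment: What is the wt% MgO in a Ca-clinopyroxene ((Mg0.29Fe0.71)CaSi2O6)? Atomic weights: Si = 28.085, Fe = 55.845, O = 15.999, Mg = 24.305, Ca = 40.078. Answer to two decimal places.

4.89 wt%

Molar mass of (Mg0.29Fe0.71)CaSi2O6 = 0.29*24.305 + 0.71*55.845 + 1*40.078 + 2*28.085 + 6*15.999 = 238.940 g/mol.
Each formula unit contains 0.29 Mg, equivalent to 0.29/1 = 0.2900 mol MgO.
M(MgO) = 1×24.305 + 1×15.999 = 40.304 g/mol.
Mass of MgO per formula unit = 0.2900 × 40.304 = 11.688 g.
MgO wt% = 11.688 / 238.940 × 100 = 4.89%.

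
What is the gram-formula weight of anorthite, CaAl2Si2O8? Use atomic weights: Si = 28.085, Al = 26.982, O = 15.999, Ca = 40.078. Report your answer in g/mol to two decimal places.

278.20 g/mol

M = 1·40.078 + 2·26.982 + 2·28.085 + 8·15.999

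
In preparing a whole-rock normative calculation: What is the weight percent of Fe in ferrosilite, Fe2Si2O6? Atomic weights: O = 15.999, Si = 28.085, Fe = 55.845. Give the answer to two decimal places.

42.33 wt%

M(Fe2Si2O6) = 263.854 g/mol.
Fe contributes 2 × 55.845 = 111.690 g per mole.
111.690/263.854 = 0.4233 → 42.33%.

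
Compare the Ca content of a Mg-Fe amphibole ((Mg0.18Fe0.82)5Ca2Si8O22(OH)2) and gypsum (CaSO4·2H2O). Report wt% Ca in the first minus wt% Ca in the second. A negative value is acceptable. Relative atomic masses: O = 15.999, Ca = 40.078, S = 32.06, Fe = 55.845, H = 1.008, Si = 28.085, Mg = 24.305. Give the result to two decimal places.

-14.77 percentage points

Ca in (Mg0.18Fe0.82)5Ca2Si8O22(OH)2: molar mass 941.667 g/mol; 2×40.078 = 80.156 g → 8.51 wt%.
Ca in CaSO4·2H2O: molar mass 172.164 g/mol; 1×40.078 = 40.078 g → 23.28 wt%.
Difference = 8.51 − 23.28 = -14.77 percentage points.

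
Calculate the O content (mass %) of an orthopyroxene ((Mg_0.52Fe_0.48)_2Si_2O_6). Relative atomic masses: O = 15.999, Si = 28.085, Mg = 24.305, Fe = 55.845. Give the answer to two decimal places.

41.55 mass %

M((Mg_0.52Fe_0.48)_2Si_2O_6) = 231.052 g/mol.
O contributes 6 × 15.999 = 95.994 g per mole.
95.994/231.052 = 0.4155 → 41.55%.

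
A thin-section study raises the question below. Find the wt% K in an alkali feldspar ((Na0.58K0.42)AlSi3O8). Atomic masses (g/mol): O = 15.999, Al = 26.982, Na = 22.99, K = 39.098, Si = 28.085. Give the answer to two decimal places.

Formula mass = 0.58*22.99 + 0.42*39.098 + 1*26.982 + 3*28.085 + 8*15.999 = 268.984 g/mol, of which 16.421 g is K.
So K makes up 16.421/268.984 = 0.0610 of the mass, i.e. 6.10%.

6.10 weight percent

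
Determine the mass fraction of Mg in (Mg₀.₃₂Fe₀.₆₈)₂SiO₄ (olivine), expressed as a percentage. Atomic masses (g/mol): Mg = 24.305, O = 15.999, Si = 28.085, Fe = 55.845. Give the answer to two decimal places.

M((Mg₀.₃₂Fe₀.₆₈)₂SiO₄) = 183.585 g/mol.
Mg contributes 0.64 × 24.305 = 15.555 g per mole.
15.555/183.585 = 0.0847 → 8.47%.

8.47 mass %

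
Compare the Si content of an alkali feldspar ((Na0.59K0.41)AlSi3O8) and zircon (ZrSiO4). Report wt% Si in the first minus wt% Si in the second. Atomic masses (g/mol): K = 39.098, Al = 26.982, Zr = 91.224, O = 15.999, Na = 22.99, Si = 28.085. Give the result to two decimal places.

16.02 percentage points

First mineral: 84.255 g Si in 268.823 g formula = 31.34 wt% Si.
Second mineral: 28.085 g Si in 183.305 g formula = 15.32 wt% Si.
31.34% − 15.32% gives a difference of 16.02 percentage points.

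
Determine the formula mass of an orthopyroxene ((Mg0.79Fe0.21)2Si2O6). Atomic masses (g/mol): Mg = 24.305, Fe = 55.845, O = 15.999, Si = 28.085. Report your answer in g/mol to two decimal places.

214.02 g/mol

The formula mass is the sum 1.58*24.305 + 0.42*55.845 + 2*28.085 + 6*15.999.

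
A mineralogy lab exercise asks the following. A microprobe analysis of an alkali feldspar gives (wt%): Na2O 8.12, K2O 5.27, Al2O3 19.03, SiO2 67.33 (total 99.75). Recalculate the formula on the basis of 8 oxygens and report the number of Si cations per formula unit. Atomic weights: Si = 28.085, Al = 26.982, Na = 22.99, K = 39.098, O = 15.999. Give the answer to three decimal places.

3.000 Si apfu

8.12 wt% Na2O ÷ 61.979 g/mol = 0.13101 mol, giving 0.26202 Na and 0.13101 O.
5.27 wt% K2O ÷ 94.195 g/mol = 0.05595 mol, giving 0.11190 K and 0.05595 O.
19.03 wt% Al2O3 ÷ 101.961 g/mol = 0.18664 mol, giving 0.37328 Al and 0.55992 O.
67.33 wt% SiO2 ÷ 60.083 g/mol = 1.12062 mol, giving 1.12062 Si and 2.24124 O.
Oxygen sums to 2.98812; scaling by 8/2.98812 = 2.67727 puts the formula on 8 O.
Si: 1.12062 × 2.67727 = 3.000 atoms per formula unit.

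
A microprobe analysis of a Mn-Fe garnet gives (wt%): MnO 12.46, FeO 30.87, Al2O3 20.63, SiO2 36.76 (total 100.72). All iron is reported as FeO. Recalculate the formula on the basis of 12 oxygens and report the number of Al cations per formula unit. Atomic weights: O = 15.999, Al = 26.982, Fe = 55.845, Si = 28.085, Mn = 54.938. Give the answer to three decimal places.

12.46 wt% MnO ÷ 70.937 g/mol = 0.17565 mol, giving 0.17565 Mn and 0.17565 O.
30.87 wt% FeO ÷ 71.844 g/mol = 0.42968 mol, giving 0.42968 Fe and 0.42968 O.
20.63 wt% Al2O3 ÷ 101.961 g/mol = 0.20233 mol, giving 0.40466 Al and 0.60699 O.
36.76 wt% SiO2 ÷ 60.083 g/mol = 0.61182 mol, giving 0.61182 Si and 1.22364 O.
Oxygen sums to 2.43596; scaling by 12/2.43596 = 4.92619 puts the formula on 12 O.
Al: 0.40466 × 4.92619 = 1.993 atoms per formula unit.

1.993 Al apfu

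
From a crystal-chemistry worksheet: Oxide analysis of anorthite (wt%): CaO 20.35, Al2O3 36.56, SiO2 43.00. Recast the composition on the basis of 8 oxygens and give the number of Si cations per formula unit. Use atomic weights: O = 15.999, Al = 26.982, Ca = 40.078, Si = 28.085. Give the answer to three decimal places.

CaO (M=56.077): mol = 0.36289; Ca = 0.36289, O = 0.36289.
Al2O3 (M=101.961): mol = 0.35857; Al = 0.71714, O = 1.07571.
SiO2 (M=60.083): mol = 0.71568; Si = 0.71568, O = 1.43136.
ΣO = 2.86996; factor = 8/ΣO = 2.78750.
Si apfu = 0.71568 × 2.78750 = 1.995.

1.995 Si apfu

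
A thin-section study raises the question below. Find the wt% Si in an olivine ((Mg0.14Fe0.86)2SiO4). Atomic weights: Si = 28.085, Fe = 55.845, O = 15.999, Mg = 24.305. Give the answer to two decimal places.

Formula mass = 0.28·24.305 + 1.72·55.845 + 1·28.085 + 4·15.999 = 194.940 g/mol, of which 28.085 g is Si.
So Si makes up 28.085/194.940 = 0.1441 of the mass, i.e. 14.41%.

14.41 weight percent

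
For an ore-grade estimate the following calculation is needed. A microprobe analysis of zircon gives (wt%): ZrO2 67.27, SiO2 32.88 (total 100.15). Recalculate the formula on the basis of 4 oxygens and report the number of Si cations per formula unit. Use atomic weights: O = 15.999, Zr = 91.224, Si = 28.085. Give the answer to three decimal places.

1.001 Si apfu

67.27 wt% ZrO2 ÷ 123.222 g/mol = 0.54593 mol, giving 0.54593 Zr and 1.09186 O.
32.88 wt% SiO2 ÷ 60.083 g/mol = 0.54724 mol, giving 0.54724 Si and 1.09448 O.
Oxygen sums to 2.18634; scaling by 4/2.18634 = 1.82954 puts the formula on 4 O.
Si: 0.54724 × 1.82954 = 1.001 atoms per formula unit.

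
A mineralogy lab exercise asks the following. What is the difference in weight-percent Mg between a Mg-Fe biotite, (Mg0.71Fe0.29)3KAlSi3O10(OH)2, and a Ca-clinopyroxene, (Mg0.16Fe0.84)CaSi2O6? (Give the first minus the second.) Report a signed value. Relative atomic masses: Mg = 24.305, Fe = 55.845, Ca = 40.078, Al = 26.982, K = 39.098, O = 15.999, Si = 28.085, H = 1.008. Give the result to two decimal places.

10.04 percentage points

Mg in (Mg0.71Fe0.29)3KAlSi3O10(OH)2: molar mass 444.694 g/mol; 2.13×24.305 = 51.770 g → 11.64 wt%.
Mg in (Mg0.16Fe0.84)CaSi2O6: molar mass 243.041 g/mol; 0.16×24.305 = 3.889 g → 1.60 wt%.
Difference = 11.64 − 1.60 = 10.04 percentage points.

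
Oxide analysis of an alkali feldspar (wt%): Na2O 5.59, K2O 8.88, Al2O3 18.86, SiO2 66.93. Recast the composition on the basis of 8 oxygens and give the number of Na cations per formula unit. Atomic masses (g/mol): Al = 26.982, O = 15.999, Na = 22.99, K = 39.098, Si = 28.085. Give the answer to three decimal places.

5.59 wt% Na2O ÷ 61.979 g/mol = 0.09019 mol, giving 0.18038 Na and 0.09019 O.
8.88 wt% K2O ÷ 94.195 g/mol = 0.09427 mol, giving 0.18854 K and 0.09427 O.
18.86 wt% Al2O3 ÷ 101.961 g/mol = 0.18497 mol, giving 0.36994 Al and 0.55491 O.
66.93 wt% SiO2 ÷ 60.083 g/mol = 1.11396 mol, giving 1.11396 Si and 2.22792 O.
Oxygen sums to 2.96729; scaling by 8/2.96729 = 2.69606 puts the formula on 8 O.
Na: 0.18038 × 2.69606 = 0.486 atoms per formula unit.

0.486 Na apfu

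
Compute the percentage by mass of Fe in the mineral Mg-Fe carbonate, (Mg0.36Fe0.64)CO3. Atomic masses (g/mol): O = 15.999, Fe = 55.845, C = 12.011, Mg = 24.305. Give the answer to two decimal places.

Formula mass = 0.36*24.305 + 0.64*55.845 + 1*12.011 + 3*15.999 = 104.499 g/mol, of which 35.741 g is Fe.
So Fe makes up 35.741/104.499 = 0.3420 of the mass, i.e. 34.20%.

34.20 wt%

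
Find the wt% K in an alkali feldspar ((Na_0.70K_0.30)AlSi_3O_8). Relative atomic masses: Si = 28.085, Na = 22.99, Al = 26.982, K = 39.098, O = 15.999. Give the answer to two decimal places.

4.39 wt%

M((Na_0.70K_0.30)AlSi_3O_8) = 267.051 g/mol.
K contributes 0.30 × 39.098 = 11.729 g per mole.
11.729/267.051 = 0.0439 → 4.39%.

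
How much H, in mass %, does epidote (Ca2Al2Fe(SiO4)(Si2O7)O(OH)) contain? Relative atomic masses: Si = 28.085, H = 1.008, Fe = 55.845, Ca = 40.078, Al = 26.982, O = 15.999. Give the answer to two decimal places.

0.21 mass %

Molar mass of Ca2Al2Fe(SiO4)(Si2O7)O(OH): 2*40.078 + 2*26.982 + 1*55.845 + 3*28.085 + 13*15.999 + 1*1.008 = 483.215 g/mol.
Mass of H per formula unit: 1 × 1.008 = 1.008 g.
Weight fraction H = 1.008 / 483.215 = 0.0021.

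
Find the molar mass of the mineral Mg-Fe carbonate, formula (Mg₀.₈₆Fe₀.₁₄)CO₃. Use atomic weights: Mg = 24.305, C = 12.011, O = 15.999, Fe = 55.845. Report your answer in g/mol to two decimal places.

Mg: 0.86 × 24.305 = 20.9023
Fe: 0.14 × 55.845 = 7.8183
C: 1 × 12.011 = 12.0110
O: 3 × 15.999 = 47.9970
Summing the contributions gives the formula mass.

88.73 g/mol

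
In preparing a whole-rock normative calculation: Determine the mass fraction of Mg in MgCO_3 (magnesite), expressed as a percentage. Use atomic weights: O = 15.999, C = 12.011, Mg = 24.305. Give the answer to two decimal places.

28.83 weight percent

Formula mass = 1*24.305 + 1*12.011 + 3*15.999 = 84.313 g/mol, of which 24.305 g is Mg.
So Mg makes up 24.305/84.313 = 0.2883 of the mass, i.e. 28.83%.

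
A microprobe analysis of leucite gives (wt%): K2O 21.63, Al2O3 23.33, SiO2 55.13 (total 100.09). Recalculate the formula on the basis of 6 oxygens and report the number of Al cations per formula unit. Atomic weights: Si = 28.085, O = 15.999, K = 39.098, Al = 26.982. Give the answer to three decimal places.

0.998 Al apfu

21.63 wt% K2O ÷ 94.195 g/mol = 0.22963 mol, giving 0.45926 K and 0.22963 O.
23.33 wt% Al2O3 ÷ 101.961 g/mol = 0.22881 mol, giving 0.45762 Al and 0.68643 O.
55.13 wt% SiO2 ÷ 60.083 g/mol = 0.91756 mol, giving 0.91756 Si and 1.83512 O.
Oxygen sums to 2.75118; scaling by 6/2.75118 = 2.18088 puts the formula on 6 O.
Al: 0.45762 × 2.18088 = 0.998 atoms per formula unit.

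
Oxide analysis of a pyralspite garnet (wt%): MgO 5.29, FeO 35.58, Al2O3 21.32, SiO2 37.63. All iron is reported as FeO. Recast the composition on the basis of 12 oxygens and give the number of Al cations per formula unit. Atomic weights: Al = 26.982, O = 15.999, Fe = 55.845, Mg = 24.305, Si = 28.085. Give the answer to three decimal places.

MgO: 5.29/40.304 = 0.13125 mol → 0.13125 mol Mg, 0.13125 mol O.
FeO: 35.58/71.844 = 0.49524 mol → 0.49524 mol Fe, 0.49524 mol O.
Al2O3: 21.32/101.961 = 0.20910 mol → 0.41820 mol Al, 0.62730 mol O.
SiO2: 37.63/60.083 = 0.62630 mol → 0.62630 mol Si, 1.25260 mol O.
Total oxygen = 2.50639 mol. Normalization factor = 12/2.50639 = 4.78776.
Al per 12 O = 0.41820 × 4.78776 = 2.002.

2.002 Al apfu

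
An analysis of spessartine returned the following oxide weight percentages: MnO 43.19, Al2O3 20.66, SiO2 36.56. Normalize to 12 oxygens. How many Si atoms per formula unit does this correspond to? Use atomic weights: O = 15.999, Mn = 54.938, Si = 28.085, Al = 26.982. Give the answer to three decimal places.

MnO: 43.19/70.937 = 0.60885 mol → 0.60885 mol Mn, 0.60885 mol O.
Al2O3: 20.66/101.961 = 0.20263 mol → 0.40526 mol Al, 0.60789 mol O.
SiO2: 36.56/60.083 = 0.60849 mol → 0.60849 mol Si, 1.21698 mol O.
Total oxygen = 2.43372 mol. Normalization factor = 12/2.43372 = 4.93072.
Si per 12 O = 0.60849 × 4.93072 = 3.000.

3.000 Si apfu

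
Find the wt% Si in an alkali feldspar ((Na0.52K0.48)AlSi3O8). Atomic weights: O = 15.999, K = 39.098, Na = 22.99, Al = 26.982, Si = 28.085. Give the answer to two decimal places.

Formula mass = 0.52×22.99 + 0.48×39.098 + 1×26.982 + 3×28.085 + 8×15.999 = 269.951 g/mol, of which 84.255 g is Si.
So Si makes up 84.255/269.951 = 0.3121 of the mass, i.e. 31.21%.

31.21 mass %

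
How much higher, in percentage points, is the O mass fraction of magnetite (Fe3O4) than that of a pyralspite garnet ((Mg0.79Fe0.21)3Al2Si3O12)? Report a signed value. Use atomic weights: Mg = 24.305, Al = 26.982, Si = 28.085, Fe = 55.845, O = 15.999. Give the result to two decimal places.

O in Fe3O4: molar mass 231.531 g/mol; 4×15.999 = 63.996 g → 27.64 wt%.
O in (Mg0.79Fe0.21)3Al2Si3O12: molar mass 422.992 g/mol; 12×15.999 = 191.988 g → 45.39 wt%.
Difference = 27.64 − 45.39 = -17.75 percentage points.

-17.75 percentage points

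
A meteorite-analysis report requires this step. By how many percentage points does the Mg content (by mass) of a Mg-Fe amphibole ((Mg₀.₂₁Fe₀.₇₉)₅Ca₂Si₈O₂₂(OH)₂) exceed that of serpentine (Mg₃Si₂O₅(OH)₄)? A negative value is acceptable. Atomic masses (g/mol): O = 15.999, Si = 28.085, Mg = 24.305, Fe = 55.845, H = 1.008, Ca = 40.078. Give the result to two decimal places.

Mg in (Mg₀.₂₁Fe₀.₇₉)₅Ca₂Si₈O₂₂(OH)₂: molar mass 936.936 g/mol; 1.05×24.305 = 25.520 g → 2.72 wt%.
Mg in Mg₃Si₂O₅(OH)₄: molar mass 277.108 g/mol; 3×24.305 = 72.915 g → 26.31 wt%.
Difference = 2.72 − 26.31 = -23.59 percentage points.

-23.59 percentage points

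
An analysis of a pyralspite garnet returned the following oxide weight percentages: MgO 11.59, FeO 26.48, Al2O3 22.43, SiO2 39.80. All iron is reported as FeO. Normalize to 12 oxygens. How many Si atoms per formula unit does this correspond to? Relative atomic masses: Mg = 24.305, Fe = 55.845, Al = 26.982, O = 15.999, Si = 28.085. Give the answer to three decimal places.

MgO (M=40.304): mol = 0.28756; Mg = 0.28756, O = 0.28756.
FeO (M=71.844): mol = 0.36858; Fe = 0.36858, O = 0.36858.
Al2O3 (M=101.961): mol = 0.21999; Al = 0.43998, O = 0.65997.
SiO2 (M=60.083): mol = 0.66242; Si = 0.66242, O = 1.32484.
ΣO = 2.64095; factor = 12/ΣO = 4.54382.
Si apfu = 0.66242 × 4.54382 = 3.010.

3.010 Si apfu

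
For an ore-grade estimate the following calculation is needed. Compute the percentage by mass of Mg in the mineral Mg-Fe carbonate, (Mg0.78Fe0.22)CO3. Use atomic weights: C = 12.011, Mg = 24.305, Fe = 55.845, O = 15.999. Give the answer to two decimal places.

20.78 mass %

Molar mass of (Mg0.78Fe0.22)CO3: 0.78*24.305 + 0.22*55.845 + 1*12.011 + 3*15.999 = 91.252 g/mol.
Mass of Mg per formula unit: 0.78 × 24.305 = 18.958 g.
Weight fraction Mg = 18.958 / 91.252 = 0.2078.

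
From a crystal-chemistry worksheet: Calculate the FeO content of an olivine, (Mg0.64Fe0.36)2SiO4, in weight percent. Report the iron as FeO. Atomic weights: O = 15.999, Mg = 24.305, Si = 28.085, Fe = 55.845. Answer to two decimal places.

Formula mass = 163.400 g/mol.
0.72 Fe → 0.7200 mol FeO per formula unit; M(FeO) = 71.844, so FeO mass = 51.728 g.
51.728/163.400 × 100 = 31.66 wt%.

31.66 wt%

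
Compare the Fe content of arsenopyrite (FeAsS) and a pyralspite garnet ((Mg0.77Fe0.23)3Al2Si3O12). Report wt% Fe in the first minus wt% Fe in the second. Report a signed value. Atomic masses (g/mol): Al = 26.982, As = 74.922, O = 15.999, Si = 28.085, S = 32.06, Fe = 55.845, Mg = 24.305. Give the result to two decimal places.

First mineral: 55.845 g Fe in 162.827 g formula = 34.30 wt% Fe.
Second mineral: 38.533 g Fe in 424.885 g formula = 9.07 wt% Fe.
34.30% − 9.07% gives a difference of 25.23 percentage points.

25.23 percentage points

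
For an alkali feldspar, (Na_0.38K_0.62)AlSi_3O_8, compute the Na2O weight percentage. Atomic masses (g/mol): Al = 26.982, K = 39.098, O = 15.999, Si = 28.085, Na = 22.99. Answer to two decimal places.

4.33 wt%

Molar mass of (Na_0.38K_0.62)AlSi_3O_8 = 0.38*22.99 + 0.62*39.098 + 1*26.982 + 3*28.085 + 8*15.999 = 272.206 g/mol.
Each formula unit contains 0.38 Na, equivalent to 0.38/2 = 0.1900 mol Na2O.
M(Na2O) = 2×22.99 + 1×15.999 = 61.979 g/mol.
Mass of Na2O per formula unit = 0.1900 × 61.979 = 11.776 g.
Na2O wt% = 11.776 / 272.206 × 100 = 4.33%.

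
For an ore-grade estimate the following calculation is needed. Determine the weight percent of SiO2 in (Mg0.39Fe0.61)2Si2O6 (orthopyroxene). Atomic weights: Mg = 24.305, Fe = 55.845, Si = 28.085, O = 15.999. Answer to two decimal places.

50.23 wt%

M((Mg0.39Fe0.61)2Si2O6) = 239.253 g/mol; M(SiO2) = 60.083 g/mol.
Moles SiO2 per formula unit = 2 Si ÷ 1 = 2.0000.
SiO2 fraction = (2.0000 × 60.083) / 239.253 = 120.166/239.253 = 0.5023.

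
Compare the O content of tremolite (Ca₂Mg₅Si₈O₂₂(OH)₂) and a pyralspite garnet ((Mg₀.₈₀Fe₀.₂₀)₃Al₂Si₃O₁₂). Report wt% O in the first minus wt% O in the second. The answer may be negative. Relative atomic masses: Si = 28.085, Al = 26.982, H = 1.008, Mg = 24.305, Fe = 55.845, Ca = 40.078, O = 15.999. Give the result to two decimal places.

M(Ca₂Mg₅Si₈O₂₂(OH)₂) = 812.353 g/mol, so wt% O = 383.976/812.353 × 100 = 47.27%.
M((Mg₀.₈₀Fe₀.₂₀)₃Al₂Si₃O₁₂) = 422.046 g/mol, so wt% O = 191.988/422.046 × 100 = 45.49%.
47.27 − 45.49 = 1.78 pp.

1.78 percentage points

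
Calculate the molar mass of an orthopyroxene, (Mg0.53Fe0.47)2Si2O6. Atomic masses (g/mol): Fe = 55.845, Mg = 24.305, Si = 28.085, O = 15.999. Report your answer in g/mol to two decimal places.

230.42 g/mol

M = 1.06(24.305) + 0.94(55.845) + 2(28.085) + 6(15.999)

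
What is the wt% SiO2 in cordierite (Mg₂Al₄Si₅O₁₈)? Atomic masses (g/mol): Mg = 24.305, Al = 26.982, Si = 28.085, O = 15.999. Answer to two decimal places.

Formula mass = 584.945 g/mol.
5 Si → 5.0000 mol SiO2 per formula unit; M(SiO2) = 60.083, so SiO2 mass = 300.415 g.
300.415/584.945 × 100 = 51.36 wt%.

51.36 wt%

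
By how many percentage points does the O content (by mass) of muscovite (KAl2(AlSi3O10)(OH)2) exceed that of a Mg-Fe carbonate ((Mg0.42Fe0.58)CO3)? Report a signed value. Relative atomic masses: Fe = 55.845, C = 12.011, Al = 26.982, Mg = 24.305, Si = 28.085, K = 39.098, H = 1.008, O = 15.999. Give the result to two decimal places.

1.42 percentage points

M(KAl2(AlSi3O10)(OH)2) = 398.303 g/mol, so wt% O = 191.988/398.303 × 100 = 48.20%.
M((Mg0.42Fe0.58)CO3) = 102.606 g/mol, so wt% O = 47.997/102.606 × 100 = 46.78%.
48.20 − 46.78 = 1.42 pp.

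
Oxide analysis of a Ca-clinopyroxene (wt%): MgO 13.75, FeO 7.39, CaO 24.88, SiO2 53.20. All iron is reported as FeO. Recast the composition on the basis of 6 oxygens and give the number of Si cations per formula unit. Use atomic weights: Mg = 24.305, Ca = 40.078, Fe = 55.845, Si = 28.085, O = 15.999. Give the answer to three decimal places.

1.998 Si apfu

13.75 wt% MgO ÷ 40.304 g/mol = 0.34116 mol, giving 0.34116 Mg and 0.34116 O.
7.39 wt% FeO ÷ 71.844 g/mol = 0.10286 mol, giving 0.10286 Fe and 0.10286 O.
24.88 wt% CaO ÷ 56.077 g/mol = 0.44368 mol, giving 0.44368 Ca and 0.44368 O.
53.20 wt% SiO2 ÷ 60.083 g/mol = 0.88544 mol, giving 0.88544 Si and 1.77088 O.
Oxygen sums to 2.65858; scaling by 6/2.65858 = 2.25684 puts the formula on 6 O.
Si: 0.88544 × 2.25684 = 1.998 atoms per formula unit.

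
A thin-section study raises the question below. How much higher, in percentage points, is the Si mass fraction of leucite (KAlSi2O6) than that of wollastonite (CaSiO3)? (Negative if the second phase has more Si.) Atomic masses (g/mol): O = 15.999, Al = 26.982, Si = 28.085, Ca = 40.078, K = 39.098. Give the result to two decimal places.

1.56 percentage points

Si in KAlSi2O6: molar mass 218.244 g/mol; 2×28.085 = 56.170 g → 25.74 wt%.
Si in CaSiO3: molar mass 116.160 g/mol; 1×28.085 = 28.085 g → 24.18 wt%.
Difference = 25.74 − 24.18 = 1.56 percentage points.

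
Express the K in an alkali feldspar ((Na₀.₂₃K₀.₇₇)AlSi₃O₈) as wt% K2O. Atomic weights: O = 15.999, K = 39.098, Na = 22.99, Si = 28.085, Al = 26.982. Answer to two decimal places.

13.21 wt%

Formula mass = 274.622 g/mol.
0.77 K → 0.3850 mol K2O per formula unit; M(K2O) = 94.195, so K2O mass = 36.265 g.
36.265/274.622 × 100 = 13.21 wt%.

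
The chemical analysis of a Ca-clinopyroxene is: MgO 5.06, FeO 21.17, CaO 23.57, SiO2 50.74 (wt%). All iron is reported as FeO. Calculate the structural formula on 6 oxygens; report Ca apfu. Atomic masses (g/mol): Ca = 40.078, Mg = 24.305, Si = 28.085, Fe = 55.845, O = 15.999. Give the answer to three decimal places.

0.997 Ca apfu

MgO (M=40.304): mol = 0.12555; Mg = 0.12555, O = 0.12555.
FeO (M=71.844): mol = 0.29467; Fe = 0.29467, O = 0.29467.
CaO (M=56.077): mol = 0.42031; Ca = 0.42031, O = 0.42031.
SiO2 (M=60.083): mol = 0.84450; Si = 0.84450, O = 1.68900.
ΣO = 2.52953; factor = 6/ΣO = 2.37198.
Ca apfu = 0.42031 × 2.37198 = 0.997.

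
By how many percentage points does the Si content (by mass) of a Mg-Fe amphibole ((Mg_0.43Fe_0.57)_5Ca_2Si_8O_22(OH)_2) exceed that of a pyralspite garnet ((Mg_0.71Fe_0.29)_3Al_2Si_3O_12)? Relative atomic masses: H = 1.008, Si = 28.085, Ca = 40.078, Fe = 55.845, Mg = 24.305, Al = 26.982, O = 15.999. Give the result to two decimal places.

M((Mg_0.43Fe_0.57)_5Ca_2Si_8O_22(OH)_2) = 902.242 g/mol, so wt% Si = 224.680/902.242 × 100 = 24.90%.
M((Mg_0.71Fe_0.29)_3Al_2Si_3O_12) = 430.562 g/mol, so wt% Si = 84.255/430.562 × 100 = 19.57%.
24.90 − 19.57 = 5.33 pp.

5.33 percentage points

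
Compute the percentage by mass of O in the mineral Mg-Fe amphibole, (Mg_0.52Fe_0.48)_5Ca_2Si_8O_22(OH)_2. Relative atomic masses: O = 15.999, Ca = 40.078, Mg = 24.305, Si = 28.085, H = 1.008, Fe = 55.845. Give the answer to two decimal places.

M((Mg_0.52Fe_0.48)_5Ca_2Si_8O_22(OH)_2) = 888.049 g/mol.
O contributes 24 × 15.999 = 383.976 g per mole.
383.976/888.049 = 0.4324 → 43.24%.

43.24 wt%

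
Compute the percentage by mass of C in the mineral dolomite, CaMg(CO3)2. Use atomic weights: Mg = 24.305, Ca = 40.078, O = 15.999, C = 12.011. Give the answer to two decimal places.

13.03 weight percent

M(CaMg(CO3)2) = 184.399 g/mol.
C contributes 2 × 12.011 = 24.022 g per mole.
24.022/184.399 = 0.1303 → 13.03%.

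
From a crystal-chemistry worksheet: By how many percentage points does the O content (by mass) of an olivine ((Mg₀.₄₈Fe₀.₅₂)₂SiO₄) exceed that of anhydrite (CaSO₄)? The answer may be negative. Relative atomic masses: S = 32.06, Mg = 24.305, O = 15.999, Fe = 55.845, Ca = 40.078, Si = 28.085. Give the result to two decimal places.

-10.12 percentage points

First mineral: 63.996 g O in 173.493 g formula = 36.89 wt% O.
Second mineral: 63.996 g O in 136.134 g formula = 47.01 wt% O.
36.89% − 47.01% gives a difference of -10.12 percentage points.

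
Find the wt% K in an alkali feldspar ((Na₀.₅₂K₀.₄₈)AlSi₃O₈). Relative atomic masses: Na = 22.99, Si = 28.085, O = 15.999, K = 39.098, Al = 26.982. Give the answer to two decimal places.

M((Na₀.₅₂K₀.₄₈)AlSi₃O₈) = 269.951 g/mol.
K contributes 0.48 × 39.098 = 18.767 g per mole.
18.767/269.951 = 0.0695 → 6.95%.

6.95 wt%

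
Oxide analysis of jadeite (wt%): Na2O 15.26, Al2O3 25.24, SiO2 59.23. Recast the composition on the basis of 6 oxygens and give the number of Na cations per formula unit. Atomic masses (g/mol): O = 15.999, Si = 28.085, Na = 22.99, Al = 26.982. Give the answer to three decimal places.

0.998 Na apfu

Na2O (M=61.979): mol = 0.24621; Na = 0.49242, O = 0.24621.
Al2O3 (M=101.961): mol = 0.24755; Al = 0.49510, O = 0.74265.
SiO2 (M=60.083): mol = 0.98580; Si = 0.98580, O = 1.97160.
ΣO = 2.96046; factor = 6/ΣO = 2.02671.
Na apfu = 0.49242 × 2.02671 = 0.998.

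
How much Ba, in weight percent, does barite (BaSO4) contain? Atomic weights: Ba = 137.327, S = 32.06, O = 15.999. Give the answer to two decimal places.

58.84 weight percent

Molar mass of BaSO4: 1×137.327 + 1×32.06 + 4×15.999 = 233.383 g/mol.
Mass of Ba per formula unit: 1 × 137.327 = 137.327 g.
Weight fraction Ba = 137.327 / 233.383 = 0.5884.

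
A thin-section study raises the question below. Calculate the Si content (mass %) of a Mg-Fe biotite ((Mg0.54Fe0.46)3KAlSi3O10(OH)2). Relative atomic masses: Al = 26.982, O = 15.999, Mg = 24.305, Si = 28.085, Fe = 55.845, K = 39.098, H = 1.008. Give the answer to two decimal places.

Molar mass of (Mg0.54Fe0.46)3KAlSi3O10(OH)2: 1.62·24.305 + 1.38·55.845 + 1·39.098 + 1·26.982 + 3·28.085 + 12·15.999 + 2·1.008 = 460.779 g/mol.
Mass of Si per formula unit: 3 × 28.085 = 84.255 g.
Weight fraction Si = 84.255 / 460.779 = 0.1829.

18.29 mass %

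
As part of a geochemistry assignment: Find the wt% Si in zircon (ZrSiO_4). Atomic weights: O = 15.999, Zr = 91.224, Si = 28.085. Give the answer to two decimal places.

15.32 weight percent

Formula mass = 1*91.224 + 1*28.085 + 4*15.999 = 183.305 g/mol, of which 28.085 g is Si.
So Si makes up 28.085/183.305 = 0.1532 of the mass, i.e. 15.32%.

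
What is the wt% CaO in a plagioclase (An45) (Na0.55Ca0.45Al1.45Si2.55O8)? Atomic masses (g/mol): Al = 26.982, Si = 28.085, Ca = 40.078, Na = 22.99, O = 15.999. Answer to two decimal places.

9.37 wt%

M(Na0.55Ca0.45Al1.45Si2.55O8) = 269.412 g/mol; M(CaO) = 56.077 g/mol.
Moles CaO per formula unit = 0.45 Ca ÷ 1 = 0.4500.
CaO fraction = (0.4500 × 56.077) / 269.412 = 25.235/269.412 = 0.0937.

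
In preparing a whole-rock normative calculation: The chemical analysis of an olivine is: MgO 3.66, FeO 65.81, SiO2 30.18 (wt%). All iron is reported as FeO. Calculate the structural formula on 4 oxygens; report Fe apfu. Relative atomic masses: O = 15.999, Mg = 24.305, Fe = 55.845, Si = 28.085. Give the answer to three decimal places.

MgO (M=40.304): mol = 0.09081; Mg = 0.09081, O = 0.09081.
FeO (M=71.844): mol = 0.91601; Fe = 0.91601, O = 0.91601.
SiO2 (M=60.083): mol = 0.50231; Si = 0.50231, O = 1.00462.
ΣO = 2.01144; factor = 4/ΣO = 1.98863.
Fe apfu = 0.91601 × 1.98863 = 1.822.

1.822 Fe apfu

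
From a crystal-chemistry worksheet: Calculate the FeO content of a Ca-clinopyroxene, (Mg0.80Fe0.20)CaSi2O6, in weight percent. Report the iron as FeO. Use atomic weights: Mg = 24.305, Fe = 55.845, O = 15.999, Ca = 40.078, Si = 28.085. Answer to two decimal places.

6.45 wt%

Formula mass = 222.855 g/mol.
0.20 Fe → 0.2000 mol FeO per formula unit; M(FeO) = 71.844, so FeO mass = 14.369 g.
14.369/222.855 × 100 = 6.45 wt%.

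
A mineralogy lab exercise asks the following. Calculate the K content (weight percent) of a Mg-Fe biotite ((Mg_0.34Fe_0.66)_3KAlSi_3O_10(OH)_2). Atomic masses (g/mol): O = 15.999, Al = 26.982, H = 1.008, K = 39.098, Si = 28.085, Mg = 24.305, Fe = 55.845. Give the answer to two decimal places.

8.15 weight percent

Molar mass of (Mg_0.34Fe_0.66)_3KAlSi_3O_10(OH)_2: 1.02·24.305 + 1.98·55.845 + 1·39.098 + 1·26.982 + 3·28.085 + 12·15.999 + 2·1.008 = 479.703 g/mol.
Mass of K per formula unit: 1 × 39.098 = 39.098 g.
Weight fraction K = 39.098 / 479.703 = 0.0815.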